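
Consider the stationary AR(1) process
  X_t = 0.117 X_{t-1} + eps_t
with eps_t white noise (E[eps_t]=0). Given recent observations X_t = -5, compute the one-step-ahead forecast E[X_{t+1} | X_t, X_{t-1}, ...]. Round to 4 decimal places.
E[X_{t+1} \mid \mathcal F_t] = -0.5850

For an AR(p) model X_t = c + sum_i phi_i X_{t-i} + eps_t, the
one-step-ahead conditional mean is
  E[X_{t+1} | X_t, ...] = c + sum_i phi_i X_{t+1-i}.
Substitute known values:
  E[X_{t+1} | ...] = (0.117) * (-5)
                   = -0.5850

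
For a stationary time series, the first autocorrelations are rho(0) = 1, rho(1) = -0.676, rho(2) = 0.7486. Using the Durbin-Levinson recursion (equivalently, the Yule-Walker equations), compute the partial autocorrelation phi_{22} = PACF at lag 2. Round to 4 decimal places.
\phi_{22} = 0.5370

The PACF at lag k is phi_{kk}, the last component of the solution
to the Yule-Walker system G_k phi = r_k where
  (G_k)_{ij} = rho(|i - j|), (r_k)_i = rho(i), i,j = 1..k.
Equivalently, Durbin-Levinson gives phi_{kk} iteratively:
  phi_{11} = rho(1)
  phi_{kk} = [rho(k) - sum_{j=1..k-1} phi_{k-1,j} rho(k-j)]
            / [1 - sum_{j=1..k-1} phi_{k-1,j} rho(j)],
  phi_{k,j} = phi_{k-1,j} - phi_{kk} phi_{k-1,k-j},  j = 1..k-1.
Step k = 1:
  phi_11 = rho(1) = -0.676.
Step k = 2:
  phi_22 = [rho(2) - phi_11 rho(1)] / [1 - phi_11 rho(1)] = [0.7486 - (-0.676)(-0.676)] / [1 - (-0.676)(-0.676)]
         = 0.291624 / 0.543024 = 0.537.
Therefore phi_{22} = 0.5370.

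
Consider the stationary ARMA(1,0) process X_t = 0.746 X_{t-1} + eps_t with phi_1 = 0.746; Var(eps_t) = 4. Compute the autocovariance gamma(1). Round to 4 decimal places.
\gamma(1) = 6.7285

Multiply the model equation by X_{t-k} and take expectations. With theta_0 = psi_0 = 1 and psi_j the MA(infinity) weights, this gives
  gamma(k) - sum_i phi_i gamma(k-i) = c_k,
  c_k = sigma^2 * sum_{j=k..q} theta_j psi_{j-k}   (c_k = 0 for k > q),
using gamma(-m) = gamma(m).
Pure AR (q = 0): c_0 = sigma^2 = 4, c_k = 0 for k >= 1.
Equations for k = 0 and k = 1 (AR order 1):
  gamma(0) = phi_1 gamma(1) + c_0
  gamma(1) = phi_1 gamma(0) + c_1
Substituting the second into the first: gamma(0) (1 - phi_1^2) = c_0 + phi_1 c_1, so
  gamma(0) = c_0 / (1 - phi_1^2) = 4 / (1 - (0.746)^2) = 4 / 0.443484 = 9.019491.
  gamma(1) = phi_1 gamma(0) = (0.746)(9.019491) = 6.72854.
Therefore gamma(1) = 6.7285 (to 4 decimal places).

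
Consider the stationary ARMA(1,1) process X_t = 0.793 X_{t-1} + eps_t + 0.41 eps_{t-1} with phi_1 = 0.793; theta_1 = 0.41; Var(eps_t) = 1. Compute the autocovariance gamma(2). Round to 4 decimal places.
\gamma(2) = 3.4060

Multiply the model equation by X_{t-k} and take expectations. With theta_0 = psi_0 = 1 and psi_j the MA(infinity) weights, this gives
  gamma(k) - sum_i phi_i gamma(k-i) = c_k,
  c_k = sigma^2 * sum_{j=k..q} theta_j psi_{j-k}   (c_k = 0 for k > q),
using gamma(-m) = gamma(m).
psi-weights needed (psi_j = theta_j + sum_i phi_i psi_{j-i}):
  psi_1 = theta_1 + phi_1 = 0.41 + (0.793) = 1.203
Right-hand sides:
  c_0 = sigma^2 (1 + theta_1 psi_1) = 1 * (1 + (0.41)(1.203)) = 1 * 1.49323 = 1.49323
  c_1 = sigma^2 theta_1 = 1 * (0.41) = 0.41
  c_2 = 0
Equations for k = 0 and k = 1 (AR order 1):
  gamma(0) = phi_1 gamma(1) + c_0
  gamma(1) = phi_1 gamma(0) + c_1
Substituting the second into the first: gamma(0) (1 - phi_1^2) = c_0 + phi_1 c_1, so
  gamma(0) = (c_0 + phi_1 c_1) / (1 - phi_1^2) = (1.49323 + (0.793)(0.41)) / (1 - (0.793)^2) = 1.81836 / 0.371151 = 4.899246.
  gamma(1) = phi_1 gamma(0) + c_1 = (0.793)(4.899246) + (0.41) = 4.295102.
For k = 2 (> q): gamma(2) = phi_1 gamma(1) = (0.793)(4.295102) = 3.406016.
Therefore gamma(2) = 3.4060 (to 4 decimal places).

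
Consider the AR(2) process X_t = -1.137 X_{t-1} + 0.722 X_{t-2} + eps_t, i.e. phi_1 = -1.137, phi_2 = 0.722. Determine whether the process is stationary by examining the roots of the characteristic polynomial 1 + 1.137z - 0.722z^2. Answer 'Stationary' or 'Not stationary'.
\text{Not stationary}

The AR(p) characteristic polynomial is P(z) = 1 + 1.137z - 0.722z^2.
Stationarity requires all roots to lie outside the unit circle, i.e. |z| > 1 for every root.
Set 1 + (1.137) z + (-0.722) z^2 = 0, i.e. a z^2 + b z + c = 0 with a = -0.722, b = 1.137, c = 1.
Discriminant D = b^2 - 4ac = (1.137)^2 - 4*(-0.722)*1 = 1.292769 - (-2.888) = 4.180769.
D >= 0, so the roots are real: z = (-b +/- sqrt(D)) / (2a) = (-1.137 +/- 2.044693) / (-1.444).
  z_1 = (-1.137 + 2.044693) / (-1.444) = -0.6286,   |z_1| = 0.6286.
  z_2 = (-1.137 - 2.044693) / (-1.444) = 2.2034,   |z_2| = 2.2034.
Moduli of all roots: 0.6286, 2.2034.
All moduli strictly greater than 1? No.
Verdict: Not stationary.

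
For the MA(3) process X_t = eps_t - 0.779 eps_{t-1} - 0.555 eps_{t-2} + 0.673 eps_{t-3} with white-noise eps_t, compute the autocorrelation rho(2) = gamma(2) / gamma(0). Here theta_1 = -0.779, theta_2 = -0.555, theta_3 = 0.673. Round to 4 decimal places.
\rho(2) = -0.4558

For an MA(q) process with theta_0 = 1, the autocovariance is
  gamma(k) = sigma^2 * sum_{i=0..q-k} theta_i * theta_{i+k},
and rho(k) = gamma(k) / gamma(0). Sigma^2 cancels.
  numerator   = (1)*(-0.555) + (-0.779)*(0.673) = -1.079267.
  denominator = (1)^2 + (-0.779)^2 + (-0.555)^2 + (0.673)^2 = 2.367795.
  rho(2) = -1.079267 / 2.367795 = -0.4558.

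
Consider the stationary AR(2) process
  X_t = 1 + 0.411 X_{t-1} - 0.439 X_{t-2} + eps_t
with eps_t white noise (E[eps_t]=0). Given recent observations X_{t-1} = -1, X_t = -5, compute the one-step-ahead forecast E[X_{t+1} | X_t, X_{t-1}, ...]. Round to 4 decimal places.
E[X_{t+1} \mid \mathcal F_t] = -0.6160

For an AR(p) model X_t = c + sum_i phi_i X_{t-i} + eps_t, the
one-step-ahead conditional mean is
  E[X_{t+1} | X_t, ...] = c + sum_i phi_i X_{t+1-i}.
Substitute known values:
  E[X_{t+1} | ...] = 1 + (0.411) * (-5) + (-0.439) * (-1)
                   = -0.6160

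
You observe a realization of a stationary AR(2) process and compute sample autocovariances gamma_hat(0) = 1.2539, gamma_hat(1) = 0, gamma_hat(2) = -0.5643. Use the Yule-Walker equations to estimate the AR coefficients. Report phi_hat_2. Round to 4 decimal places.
\hat\phi_{2} = -0.4500

The Yule-Walker equations for an AR(p) process read, in matrix form,
  Gamma_p phi = r_p,   with   (Gamma_p)_{ij} = gamma(|i - j|),
                       (r_p)_i = gamma(i),   i,j = 1..p.
Substitute the sample gammas (Toeplitz matrix and right-hand side of size 2):
  Gamma_p = [[1.2539, 0.0], [0.0, 1.2539]]
  r_p     = [0.0, -0.5643]
Written out:
  1.2539 phi_1 + 0 phi_2 = 0
  0 phi_1 + 1.2539 phi_2 = -0.5643
Solve by Cramer's rule:
  det = gamma(0)^2 - gamma(1)^2 = (1.2539)^2 - (0)^2 = 1.57226521 - 0 = 1.57226521
  phi_hat_1 = [gamma(1) gamma(0) - gamma(1) gamma(2)] / det = [(0)(1.2539) - (0)(-0.5643)] / 1.57226521 = 0 / 1.57226521 = 0
  phi_hat_2 = [gamma(0) gamma(2) - gamma(1)^2] / det = [(1.2539)(-0.5643) - (0)^2] / 1.57226521 = -0.70757577 / 1.57226521 = -0.45
So phi_hat = [0.0000, -0.4500].
Therefore phi_hat_2 = -0.4500.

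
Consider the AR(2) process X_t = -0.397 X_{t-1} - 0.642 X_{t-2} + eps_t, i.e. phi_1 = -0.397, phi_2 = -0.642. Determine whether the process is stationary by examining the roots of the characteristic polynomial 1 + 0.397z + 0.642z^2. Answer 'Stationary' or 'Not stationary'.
\text{Stationary}

The AR(p) characteristic polynomial is P(z) = 1 + 0.397z + 0.642z^2.
Stationarity requires all roots to lie outside the unit circle, i.e. |z| > 1 for every root.
Set 1 + (0.397) z + (0.642) z^2 = 0, i.e. a z^2 + b z + c = 0 with a = 0.642, b = 0.397, c = 1.
Discriminant D = b^2 - 4ac = (0.397)^2 - 4*(0.642)*1 = 0.157609 - (2.568) = -2.410391.
D < 0, so the roots are the complex-conjugate pair z = (-b +/- i sqrt(-D)) / (2a) = -0.3092 +/- 1.2091i.
For a conjugate pair |z|^2 = z * conj(z) = (product of roots) = c/a = 1/(0.642) = 1.557632, so |z| = sqrt(1.557632) = 1.2481 for both roots.
Moduli of all roots: 1.2481, 1.2481.
All moduli strictly greater than 1? Yes.
Verdict: Stationary.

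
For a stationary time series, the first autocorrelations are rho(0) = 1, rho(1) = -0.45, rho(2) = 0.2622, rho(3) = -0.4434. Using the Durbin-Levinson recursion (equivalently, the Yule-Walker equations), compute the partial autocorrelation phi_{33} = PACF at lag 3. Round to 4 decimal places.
\phi_{33} = -0.3790

The PACF at lag k is phi_{kk}, the last component of the solution
to the Yule-Walker system G_k phi = r_k where
  (G_k)_{ij} = rho(|i - j|), (r_k)_i = rho(i), i,j = 1..k.
Equivalently, Durbin-Levinson gives phi_{kk} iteratively:
  phi_{11} = rho(1)
  phi_{kk} = [rho(k) - sum_{j=1..k-1} phi_{k-1,j} rho(k-j)]
            / [1 - sum_{j=1..k-1} phi_{k-1,j} rho(j)],
  phi_{k,j} = phi_{k-1,j} - phi_{kk} phi_{k-1,k-j},  j = 1..k-1.
Step k = 1:
  phi_11 = rho(1) = -0.45.
Step k = 2:
  phi_22 = [rho(2) - phi_11 rho(1)] / [1 - phi_11 rho(1)] = [0.2622 - (-0.45)(-0.45)] / [1 - (-0.45)(-0.45)]
         = 0.0597 / 0.7975 = 0.074859.
  Update: phi_21 = phi_11 - phi_22 phi_11 = -0.45 - (0.074859)(-0.45) = -0.416313.
Step k = 3:
  phi_33 = [rho(3) - phi_21 rho(2) - phi_22 rho(1)] / [1 - phi_21 rho(1) - phi_22 rho(2)]
    numerator   = -0.4434 - (-0.416313)(0.2622) - (0.074859)(-0.45) = -0.30055609
    denominator = 1 - (-0.416313)(-0.45) - (0.074859)(0.2622) = 0.79303092
  phi_33 = -0.30055609 / 0.79303092 = -0.379.
Therefore phi_{33} = -0.3790.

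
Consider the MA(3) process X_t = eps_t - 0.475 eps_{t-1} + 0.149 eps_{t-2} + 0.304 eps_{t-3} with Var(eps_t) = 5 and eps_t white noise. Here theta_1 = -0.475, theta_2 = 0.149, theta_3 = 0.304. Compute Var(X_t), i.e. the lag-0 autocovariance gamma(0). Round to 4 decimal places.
\gamma(0) = 6.7012

For an MA(q) process X_t = eps_t + sum_i theta_i eps_{t-i} with
Var(eps_t) = sigma^2, the variance is
  gamma(0) = sigma^2 * (1 + sum_i theta_i^2).
  sum_i theta_i^2 = (-0.475)^2 + (0.149)^2 + (0.304)^2 = 0.225625 + 0.022201 + 0.092416 = 0.340242.
  gamma(0) = 5 * (1 + 0.340242) = 5 * 1.340242 = 6.70121, which rounds to 6.7012.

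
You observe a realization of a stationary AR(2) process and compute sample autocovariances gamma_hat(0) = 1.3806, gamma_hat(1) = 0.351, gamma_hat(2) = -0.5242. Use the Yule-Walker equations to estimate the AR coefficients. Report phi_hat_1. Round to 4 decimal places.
\hat\phi_{1} = 0.3750

The Yule-Walker equations for an AR(p) process read, in matrix form,
  Gamma_p phi = r_p,   with   (Gamma_p)_{ij} = gamma(|i - j|),
                       (r_p)_i = gamma(i),   i,j = 1..p.
Substitute the sample gammas (Toeplitz matrix and right-hand side of size 2):
  Gamma_p = [[1.3806, 0.351], [0.351, 1.3806]]
  r_p     = [0.351, -0.5242]
Written out:
  1.3806 phi_1 + 0.351 phi_2 = 0.351
  0.351 phi_1 + 1.3806 phi_2 = -0.5242
Solve by Cramer's rule:
  det = gamma(0)^2 - gamma(1)^2 = (1.3806)^2 - (0.351)^2 = 1.90605636 - 0.123201 = 1.78285536
  phi_hat_1 = [gamma(1) gamma(0) - gamma(1) gamma(2)] / det = [(0.351)(1.3806) - (0.351)(-0.5242)] / 1.78285536 = 0.6685848 / 1.78285536 = 0.375
  phi_hat_2 = [gamma(0) gamma(2) - gamma(1)^2] / det = [(1.3806)(-0.5242) - (0.351)^2] / 1.78285536 = -0.84691152 / 1.78285536 = -0.475
So phi_hat = [0.3750, -0.4750].
Therefore phi_hat_1 = 0.3750.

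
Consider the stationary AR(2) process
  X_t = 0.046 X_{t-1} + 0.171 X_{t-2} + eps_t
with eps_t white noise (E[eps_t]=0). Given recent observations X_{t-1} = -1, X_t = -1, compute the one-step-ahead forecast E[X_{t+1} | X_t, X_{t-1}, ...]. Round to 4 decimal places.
E[X_{t+1} \mid \mathcal F_t] = -0.2170

For an AR(p) model X_t = c + sum_i phi_i X_{t-i} + eps_t, the
one-step-ahead conditional mean is
  E[X_{t+1} | X_t, ...] = c + sum_i phi_i X_{t+1-i}.
Substitute known values:
  E[X_{t+1} | ...] = (0.046) * (-1) + (0.171) * (-1)
                   = -0.2170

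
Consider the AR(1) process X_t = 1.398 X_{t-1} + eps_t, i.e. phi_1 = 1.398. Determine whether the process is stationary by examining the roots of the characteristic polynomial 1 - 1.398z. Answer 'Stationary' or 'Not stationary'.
\text{Not stationary}

The AR(p) characteristic polynomial is P(z) = 1 - 1.398z.
Stationarity requires all roots to lie outside the unit circle, i.e. |z| > 1 for every root.
This is linear in z: 1 + (-1.398) z = 0  =>  z = -1/(-1.398) = 0.715308,  |z| = 0.715308.
Moduli of all roots: 0.7153.
All moduli strictly greater than 1? No.
Verdict: Not stationary.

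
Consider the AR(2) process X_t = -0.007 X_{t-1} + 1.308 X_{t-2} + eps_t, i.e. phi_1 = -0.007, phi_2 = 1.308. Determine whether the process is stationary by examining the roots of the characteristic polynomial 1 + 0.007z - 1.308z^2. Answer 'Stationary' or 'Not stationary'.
\text{Not stationary}

The AR(p) characteristic polynomial is P(z) = 1 + 0.007z - 1.308z^2.
Stationarity requires all roots to lie outside the unit circle, i.e. |z| > 1 for every root.
Set 1 + (0.007) z + (-1.308) z^2 = 0, i.e. a z^2 + b z + c = 0 with a = -1.308, b = 0.007, c = 1.
Discriminant D = b^2 - 4ac = (0.007)^2 - 4*(-1.308)*1 = 0.000049 - (-5.232) = 5.232049.
D >= 0, so the roots are real: z = (-b +/- sqrt(D)) / (2a) = (-0.007 +/- 2.287367) / (-2.616).
  z_1 = (-0.007 + 2.287367) / (-2.616) = -0.8717,   |z_1| = 0.8717.
  z_2 = (-0.007 - 2.287367) / (-2.616) = 0.8771,   |z_2| = 0.8771.
Moduli of all roots: 0.8717, 0.8771.
All moduli strictly greater than 1? No.
Verdict: Not stationary.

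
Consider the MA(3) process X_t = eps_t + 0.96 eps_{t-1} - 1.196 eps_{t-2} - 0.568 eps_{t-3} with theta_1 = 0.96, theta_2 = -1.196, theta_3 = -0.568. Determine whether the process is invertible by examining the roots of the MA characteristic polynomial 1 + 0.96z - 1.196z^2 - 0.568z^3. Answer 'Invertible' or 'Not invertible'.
\text{Not invertible}

The MA(q) characteristic polynomial is P(z) = 1 + 0.96z - 1.196z^2 - 0.568z^3.
Invertibility requires all roots to lie outside the unit circle, i.e. |z| > 1 for every root.
Degree 3: look for a simple real root z0 first, then factor out (1 - z/z0) and solve the remaining quadratic.
Testing z0 = -2.5: P(-2.5) = 1 + (0.96)(-2.5) + (-1.196)(-2.5)^2 + (-0.568)(-2.5)^3
  = 1 + (-2.4) + (-7.475) + (8.875) = 0.  So z_0 = -2.5 is a root, |z_0| = 2.5.
Divide out the factor (1 + 0.4 z) = (1 - z/z0) (since 1/z0 = -0.4):
  P(z) = (1 + 0.4 z)(1 + (0.56) z + (-1.42) z^2)
  [check: z-coef 0.56 - (-0.4) = 0.96; z^2-coef -1.42 - (-0.4)(0.56) = -1.196; z^3-coef -(-0.4)(-1.42) = -0.568.]
Remaining roots from the quadratic factor 1 + (0.56) z + (-1.42) z^2:
  Set 1 + (0.56) z + (-1.42) z^2 = 0, i.e. a z^2 + b z + c = 0 with a = -1.42, b = 0.56, c = 1.
  Discriminant D = b^2 - 4ac = (0.56)^2 - 4*(-1.42)*1 = 0.3136 - (-5.68) = 5.9936.
  D >= 0, so the roots are real: z = (-b +/- sqrt(D)) / (2a) = (-0.56 +/- 2.448183) / (-2.84).
    z_1 = (-0.56 + 2.448183) / (-2.84) = -0.6649,   |z_1| = 0.6649.
    z_2 = (-0.56 - 2.448183) / (-2.84) = 1.0592,   |z_2| = 1.0592.
Moduli of all roots: 2.5000, 0.6649, 1.0592.
All moduli strictly greater than 1? No.
Verdict: Not invertible.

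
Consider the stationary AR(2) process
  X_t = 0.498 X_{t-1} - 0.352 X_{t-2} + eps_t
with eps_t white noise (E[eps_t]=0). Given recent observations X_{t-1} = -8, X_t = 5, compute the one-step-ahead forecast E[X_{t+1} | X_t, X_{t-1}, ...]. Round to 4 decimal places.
E[X_{t+1} \mid \mathcal F_t] = 5.3060

For an AR(p) model X_t = c + sum_i phi_i X_{t-i} + eps_t, the
one-step-ahead conditional mean is
  E[X_{t+1} | X_t, ...] = c + sum_i phi_i X_{t+1-i}.
Substitute known values:
  E[X_{t+1} | ...] = (0.498) * (5) + (-0.352) * (-8)
                   = 5.3060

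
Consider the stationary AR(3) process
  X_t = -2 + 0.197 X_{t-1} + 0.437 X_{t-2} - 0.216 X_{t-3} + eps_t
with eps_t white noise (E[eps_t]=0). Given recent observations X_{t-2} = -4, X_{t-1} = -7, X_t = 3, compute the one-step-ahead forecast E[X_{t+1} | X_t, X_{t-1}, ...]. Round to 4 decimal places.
E[X_{t+1} \mid \mathcal F_t] = -3.6040

For an AR(p) model X_t = c + sum_i phi_i X_{t-i} + eps_t, the
one-step-ahead conditional mean is
  E[X_{t+1} | X_t, ...] = c + sum_i phi_i X_{t+1-i}.
Substitute known values:
  E[X_{t+1} | ...] = -2 + (0.197) * (3) + (0.437) * (-7) + (-0.216) * (-4)
                   = -3.6040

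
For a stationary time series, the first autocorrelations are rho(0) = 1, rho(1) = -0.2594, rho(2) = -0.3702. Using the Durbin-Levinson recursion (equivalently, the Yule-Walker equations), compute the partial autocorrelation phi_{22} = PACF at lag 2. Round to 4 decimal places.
\phi_{22} = -0.4690

The PACF at lag k is phi_{kk}, the last component of the solution
to the Yule-Walker system G_k phi = r_k where
  (G_k)_{ij} = rho(|i - j|), (r_k)_i = rho(i), i,j = 1..k.
Equivalently, Durbin-Levinson gives phi_{kk} iteratively:
  phi_{11} = rho(1)
  phi_{kk} = [rho(k) - sum_{j=1..k-1} phi_{k-1,j} rho(k-j)]
            / [1 - sum_{j=1..k-1} phi_{k-1,j} rho(j)],
  phi_{k,j} = phi_{k-1,j} - phi_{kk} phi_{k-1,k-j},  j = 1..k-1.
Step k = 1:
  phi_11 = rho(1) = -0.2594.
Step k = 2:
  phi_22 = [rho(2) - phi_11 rho(1)] / [1 - phi_11 rho(1)] = [-0.3702 - (-0.2594)(-0.2594)] / [1 - (-0.2594)(-0.2594)]
         = -0.43748836 / 0.93271164 = -0.469.
Therefore phi_{22} = -0.4690.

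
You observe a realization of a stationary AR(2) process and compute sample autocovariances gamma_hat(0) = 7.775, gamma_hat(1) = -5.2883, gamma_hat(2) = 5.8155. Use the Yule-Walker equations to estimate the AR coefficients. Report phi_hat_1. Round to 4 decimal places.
\hat\phi_{1} = -0.3190

The Yule-Walker equations for an AR(p) process read, in matrix form,
  Gamma_p phi = r_p,   with   (Gamma_p)_{ij} = gamma(|i - j|),
                       (r_p)_i = gamma(i),   i,j = 1..p.
Substitute the sample gammas (Toeplitz matrix and right-hand side of size 2):
  Gamma_p = [[7.775, -5.2883], [-5.2883, 7.775]]
  r_p     = [-5.2883, 5.8155]
Written out:
  7.775 phi_1 - 5.2883 phi_2 = -5.2883
  -5.2883 phi_1 + 7.775 phi_2 = 5.8155
Solve by Cramer's rule:
  det = gamma(0)^2 - gamma(1)^2 = (7.775)^2 - (-5.2883)^2 = 60.450625 - 27.96611689 = 32.48450811
  phi_hat_1 = [gamma(1) gamma(0) - gamma(1) gamma(2)] / det = [(-5.2883)(7.775) - (-5.2883)(5.8155)] / 32.48450811 = -10.36242385 / 32.48450811 = -0.319
  phi_hat_2 = [gamma(0) gamma(2) - gamma(1)^2] / det = [(7.775)(5.8155) - (-5.2883)^2] / 32.48450811 = 17.24939561 / 32.48450811 = 0.531
So phi_hat = [-0.3190, 0.5310].
Therefore phi_hat_1 = -0.3190.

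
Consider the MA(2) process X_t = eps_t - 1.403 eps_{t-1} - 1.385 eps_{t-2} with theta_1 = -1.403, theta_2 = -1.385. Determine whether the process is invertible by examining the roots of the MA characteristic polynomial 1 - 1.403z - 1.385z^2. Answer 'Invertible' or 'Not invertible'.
\text{Not invertible}

The MA(q) characteristic polynomial is P(z) = 1 - 1.403z - 1.385z^2.
Invertibility requires all roots to lie outside the unit circle, i.e. |z| > 1 for every root.
Set 1 + (-1.403) z + (-1.385) z^2 = 0, i.e. a z^2 + b z + c = 0 with a = -1.385, b = -1.403, c = 1.
Discriminant D = b^2 - 4ac = (-1.403)^2 - 4*(-1.385)*1 = 1.968409 - (-5.54) = 7.508409.
D >= 0, so the roots are real: z = (-b +/- sqrt(D)) / (2a) = (1.403 +/- 2.740148) / (-2.77).
  z_1 = (1.403 + 2.740148) / (-2.77) = -1.4957,   |z_1| = 1.4957.
  z_2 = (1.403 - 2.740148) / (-2.77) = 0.4827,   |z_2| = 0.4827.
Moduli of all roots: 1.4957, 0.4827.
All moduli strictly greater than 1? No.
Verdict: Not invertible.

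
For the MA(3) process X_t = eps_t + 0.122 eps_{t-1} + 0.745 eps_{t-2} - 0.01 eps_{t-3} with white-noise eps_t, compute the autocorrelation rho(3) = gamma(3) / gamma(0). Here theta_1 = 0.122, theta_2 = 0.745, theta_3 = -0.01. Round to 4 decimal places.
\rho(3) = -0.0064

For an MA(q) process with theta_0 = 1, the autocovariance is
  gamma(k) = sigma^2 * sum_{i=0..q-k} theta_i * theta_{i+k},
and rho(k) = gamma(k) / gamma(0). Sigma^2 cancels.
  numerator   = (1)*(-0.01) = -0.01.
  denominator = (1)^2 + (0.122)^2 + (0.745)^2 + (-0.01)^2 = 1.570009.
  rho(3) = -0.01 / 1.570009 = -0.0064.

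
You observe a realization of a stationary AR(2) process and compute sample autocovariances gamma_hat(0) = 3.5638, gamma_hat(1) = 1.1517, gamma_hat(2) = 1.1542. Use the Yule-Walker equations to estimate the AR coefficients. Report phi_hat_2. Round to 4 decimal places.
\hat\phi_{2} = 0.2450

The Yule-Walker equations for an AR(p) process read, in matrix form,
  Gamma_p phi = r_p,   with   (Gamma_p)_{ij} = gamma(|i - j|),
                       (r_p)_i = gamma(i),   i,j = 1..p.
Substitute the sample gammas (Toeplitz matrix and right-hand side of size 2):
  Gamma_p = [[3.5638, 1.1517], [1.1517, 3.5638]]
  r_p     = [1.1517, 1.1542]
Written out:
  3.5638 phi_1 + 1.1517 phi_2 = 1.1517
  1.1517 phi_1 + 3.5638 phi_2 = 1.1542
Solve by Cramer's rule:
  det = gamma(0)^2 - gamma(1)^2 = (3.5638)^2 - (1.1517)^2 = 12.70067044 - 1.32641289 = 11.37425755
  phi_hat_1 = [gamma(1) gamma(0) - gamma(1) gamma(2)] / det = [(1.1517)(3.5638) - (1.1517)(1.1542)] / 11.37425755 = 2.77513632 / 11.37425755 = 0.244
  phi_hat_2 = [gamma(0) gamma(2) - gamma(1)^2] / det = [(3.5638)(1.1542) - (1.1517)^2] / 11.37425755 = 2.78692507 / 11.37425755 = 0.245
So phi_hat = [0.2440, 0.2450].
Therefore phi_hat_2 = 0.2450.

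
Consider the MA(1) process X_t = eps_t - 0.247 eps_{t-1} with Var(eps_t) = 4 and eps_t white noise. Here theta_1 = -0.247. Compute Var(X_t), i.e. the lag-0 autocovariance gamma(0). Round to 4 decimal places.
\gamma(0) = 4.2440

For an MA(q) process X_t = eps_t + sum_i theta_i eps_{t-i} with
Var(eps_t) = sigma^2, the variance is
  gamma(0) = sigma^2 * (1 + sum_i theta_i^2).
  sum_i theta_i^2 = (-0.247)^2 = 0.061009.
  gamma(0) = 4 * (1 + 0.061009) = 4 * 1.061009 = 4.244036, which rounds to 4.2440.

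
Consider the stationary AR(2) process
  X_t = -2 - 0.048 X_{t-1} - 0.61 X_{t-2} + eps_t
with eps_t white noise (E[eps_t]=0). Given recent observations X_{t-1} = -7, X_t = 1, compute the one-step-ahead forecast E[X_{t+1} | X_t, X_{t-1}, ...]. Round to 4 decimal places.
E[X_{t+1} \mid \mathcal F_t] = 2.2220

For an AR(p) model X_t = c + sum_i phi_i X_{t-i} + eps_t, the
one-step-ahead conditional mean is
  E[X_{t+1} | X_t, ...] = c + sum_i phi_i X_{t+1-i}.
Substitute known values:
  E[X_{t+1} | ...] = -2 + (-0.048) * (1) + (-0.61) * (-7)
                   = 2.2220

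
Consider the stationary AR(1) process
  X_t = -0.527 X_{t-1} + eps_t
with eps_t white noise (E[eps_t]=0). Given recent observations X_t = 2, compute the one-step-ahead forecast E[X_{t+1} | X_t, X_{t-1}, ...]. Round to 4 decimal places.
E[X_{t+1} \mid \mathcal F_t] = -1.0540

For an AR(p) model X_t = c + sum_i phi_i X_{t-i} + eps_t, the
one-step-ahead conditional mean is
  E[X_{t+1} | X_t, ...] = c + sum_i phi_i X_{t+1-i}.
Substitute known values:
  E[X_{t+1} | ...] = (-0.527) * (2)
                   = -1.0540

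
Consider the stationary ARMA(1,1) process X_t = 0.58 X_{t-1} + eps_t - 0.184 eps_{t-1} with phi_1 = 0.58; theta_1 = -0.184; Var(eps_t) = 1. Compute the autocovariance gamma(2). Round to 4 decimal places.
\gamma(2) = 0.3092

Multiply the model equation by X_{t-k} and take expectations. With theta_0 = psi_0 = 1 and psi_j the MA(infinity) weights, this gives
  gamma(k) - sum_i phi_i gamma(k-i) = c_k,
  c_k = sigma^2 * sum_{j=k..q} theta_j psi_{j-k}   (c_k = 0 for k > q),
using gamma(-m) = gamma(m).
psi-weights needed (psi_j = theta_j + sum_i phi_i psi_{j-i}):
  psi_1 = theta_1 + phi_1 = -0.184 + (0.58) = 0.396
Right-hand sides:
  c_0 = sigma^2 (1 + theta_1 psi_1) = 1 * (1 + (-0.184)(0.396)) = 1 * 0.927136 = 0.927136
  c_1 = sigma^2 theta_1 = 1 * (-0.184) = -0.184
  c_2 = 0
Equations for k = 0 and k = 1 (AR order 1):
  gamma(0) = phi_1 gamma(1) + c_0
  gamma(1) = phi_1 gamma(0) + c_1
Substituting the second into the first: gamma(0) (1 - phi_1^2) = c_0 + phi_1 c_1, so
  gamma(0) = (c_0 + phi_1 c_1) / (1 - phi_1^2) = (0.927136 + (0.58)(-0.184)) / (1 - (0.58)^2) = 0.820416 / 0.6636 = 1.236311.
  gamma(1) = phi_1 gamma(0) + c_1 = (0.58)(1.236311) + (-0.184) = 0.53306.
For k = 2 (> q): gamma(2) = phi_1 gamma(1) = (0.58)(0.53306) = 0.309175.
Therefore gamma(2) = 0.3092 (to 4 decimal places).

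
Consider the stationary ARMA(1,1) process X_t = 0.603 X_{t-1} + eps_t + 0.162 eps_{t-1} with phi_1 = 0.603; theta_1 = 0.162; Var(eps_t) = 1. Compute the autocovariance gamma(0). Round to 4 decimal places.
\gamma(0) = 1.9196

Multiply the model equation by X_{t-k} and take expectations. With theta_0 = psi_0 = 1 and psi_j the MA(infinity) weights, this gives
  gamma(k) - sum_i phi_i gamma(k-i) = c_k,
  c_k = sigma^2 * sum_{j=k..q} theta_j psi_{j-k}   (c_k = 0 for k > q),
using gamma(-m) = gamma(m).
psi-weights needed (psi_j = theta_j + sum_i phi_i psi_{j-i}):
  psi_1 = theta_1 + phi_1 = 0.162 + (0.603) = 0.765
Right-hand sides:
  c_0 = sigma^2 (1 + theta_1 psi_1) = 1 * (1 + (0.162)(0.765)) = 1 * 1.12393 = 1.12393
  c_1 = sigma^2 theta_1 = 1 * (0.162) = 0.162
  c_2 = 0
Equations for k = 0 and k = 1 (AR order 1):
  gamma(0) = phi_1 gamma(1) + c_0
  gamma(1) = phi_1 gamma(0) + c_1
Substituting the second into the first: gamma(0) (1 - phi_1^2) = c_0 + phi_1 c_1, so
  gamma(0) = (c_0 + phi_1 c_1) / (1 - phi_1^2) = (1.12393 + (0.603)(0.162)) / (1 - (0.603)^2) = 1.221616 / 0.636391 = 1.9196.
Therefore gamma(0) = 1.9196 (to 4 decimal places).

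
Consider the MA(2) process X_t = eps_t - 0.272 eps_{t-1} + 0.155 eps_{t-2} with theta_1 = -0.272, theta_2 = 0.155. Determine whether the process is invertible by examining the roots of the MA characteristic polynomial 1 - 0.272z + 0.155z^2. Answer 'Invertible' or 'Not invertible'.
\text{Invertible}

The MA(q) characteristic polynomial is P(z) = 1 - 0.272z + 0.155z^2.
Invertibility requires all roots to lie outside the unit circle, i.e. |z| > 1 for every root.
Set 1 + (-0.272) z + (0.155) z^2 = 0, i.e. a z^2 + b z + c = 0 with a = 0.155, b = -0.272, c = 1.
Discriminant D = b^2 - 4ac = (-0.272)^2 - 4*(0.155)*1 = 0.073984 - (0.62) = -0.546016.
D < 0, so the roots are the complex-conjugate pair z = (-b +/- i sqrt(-D)) / (2a) = 0.8774 +/- 2.3836i.
For a conjugate pair |z|^2 = z * conj(z) = (product of roots) = c/a = 1/(0.155) = 6.451613, so |z| = sqrt(6.451613) = 2.54 for both roots.
Moduli of all roots: 2.5400, 2.5400.
All moduli strictly greater than 1? Yes.
Verdict: Invertible.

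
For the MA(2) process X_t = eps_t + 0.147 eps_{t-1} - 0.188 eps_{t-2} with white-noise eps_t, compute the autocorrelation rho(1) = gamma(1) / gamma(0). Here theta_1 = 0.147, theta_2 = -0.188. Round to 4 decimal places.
\rho(1) = 0.1129

For an MA(q) process with theta_0 = 1, the autocovariance is
  gamma(k) = sigma^2 * sum_{i=0..q-k} theta_i * theta_{i+k},
and rho(k) = gamma(k) / gamma(0). Sigma^2 cancels.
  numerator   = (1)*(0.147) + (0.147)*(-0.188) = 0.119364.
  denominator = (1)^2 + (0.147)^2 + (-0.188)^2 = 1.056953.
  rho(1) = 0.119364 / 1.056953 = 0.1129.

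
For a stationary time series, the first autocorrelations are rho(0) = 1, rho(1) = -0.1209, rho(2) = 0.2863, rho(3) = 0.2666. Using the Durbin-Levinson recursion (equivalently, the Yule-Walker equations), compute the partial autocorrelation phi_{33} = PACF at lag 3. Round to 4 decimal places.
\phi_{33} = 0.3570

The PACF at lag k is phi_{kk}, the last component of the solution
to the Yule-Walker system G_k phi = r_k where
  (G_k)_{ij} = rho(|i - j|), (r_k)_i = rho(i), i,j = 1..k.
Equivalently, Durbin-Levinson gives phi_{kk} iteratively:
  phi_{11} = rho(1)
  phi_{kk} = [rho(k) - sum_{j=1..k-1} phi_{k-1,j} rho(k-j)]
            / [1 - sum_{j=1..k-1} phi_{k-1,j} rho(j)],
  phi_{k,j} = phi_{k-1,j} - phi_{kk} phi_{k-1,k-j},  j = 1..k-1.
Step k = 1:
  phi_11 = rho(1) = -0.1209.
Step k = 2:
  phi_22 = [rho(2) - phi_11 rho(1)] / [1 - phi_11 rho(1)] = [0.2863 - (-0.1209)(-0.1209)] / [1 - (-0.1209)(-0.1209)]
         = 0.27168319 / 0.98538319 = 0.275713.
  Update: phi_21 = phi_11 - phi_22 phi_11 = -0.1209 - (0.275713)(-0.1209) = -0.087566.
Step k = 3:
  phi_33 = [rho(3) - phi_21 rho(2) - phi_22 rho(1)] / [1 - phi_21 rho(1) - phi_22 rho(2)]
    numerator   = 0.2666 - (-0.087566)(0.2863) - (0.275713)(-0.1209) = 0.32500395
    denominator = 1 - (-0.087566)(-0.1209) - (0.275713)(0.2863) = 0.91047654
  phi_33 = 0.32500395 / 0.91047654 = 0.357.
Therefore phi_{33} = 0.3570.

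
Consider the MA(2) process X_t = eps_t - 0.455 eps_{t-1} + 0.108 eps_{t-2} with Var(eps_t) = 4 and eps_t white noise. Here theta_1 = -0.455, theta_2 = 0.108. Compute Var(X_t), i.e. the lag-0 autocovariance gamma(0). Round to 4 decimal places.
\gamma(0) = 4.8748

For an MA(q) process X_t = eps_t + sum_i theta_i eps_{t-i} with
Var(eps_t) = sigma^2, the variance is
  gamma(0) = sigma^2 * (1 + sum_i theta_i^2).
  sum_i theta_i^2 = (-0.455)^2 + (0.108)^2 = 0.207025 + 0.011664 = 0.218689.
  gamma(0) = 4 * (1 + 0.218689) = 4 * 1.218689 = 4.874756, which rounds to 4.8748.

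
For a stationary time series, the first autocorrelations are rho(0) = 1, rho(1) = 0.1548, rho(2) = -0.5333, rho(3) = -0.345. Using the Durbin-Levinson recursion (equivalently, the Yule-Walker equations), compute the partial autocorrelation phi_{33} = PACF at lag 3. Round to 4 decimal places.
\phi_{33} = -0.1929

The PACF at lag k is phi_{kk}, the last component of the solution
to the Yule-Walker system G_k phi = r_k where
  (G_k)_{ij} = rho(|i - j|), (r_k)_i = rho(i), i,j = 1..k.
Equivalently, Durbin-Levinson gives phi_{kk} iteratively:
  phi_{11} = rho(1)
  phi_{kk} = [rho(k) - sum_{j=1..k-1} phi_{k-1,j} rho(k-j)]
            / [1 - sum_{j=1..k-1} phi_{k-1,j} rho(j)],
  phi_{k,j} = phi_{k-1,j} - phi_{kk} phi_{k-1,k-j},  j = 1..k-1.
Step k = 1:
  phi_11 = rho(1) = 0.1548.
Step k = 2:
  phi_22 = [rho(2) - phi_11 rho(1)] / [1 - phi_11 rho(1)] = [-0.5333 - (0.1548)(0.1548)] / [1 - (0.1548)(0.1548)]
         = -0.55726304 / 0.97603696 = -0.570945.
  Update: phi_21 = phi_11 - phi_22 phi_11 = 0.1548 - (-0.570945)(0.1548) = 0.243182.
Step k = 3:
  phi_33 = [rho(3) - phi_21 rho(2) - phi_22 rho(1)] / [1 - phi_21 rho(1) - phi_22 rho(2)]
    numerator   = -0.345 - (0.243182)(-0.5333) - (-0.570945)(0.1548) = -0.12692869
    denominator = 1 - (0.243182)(0.1548) - (-0.570945)(-0.5333) = 0.65787063
  phi_33 = -0.12692869 / 0.65787063 = -0.1929.
Therefore phi_{33} = -0.1929.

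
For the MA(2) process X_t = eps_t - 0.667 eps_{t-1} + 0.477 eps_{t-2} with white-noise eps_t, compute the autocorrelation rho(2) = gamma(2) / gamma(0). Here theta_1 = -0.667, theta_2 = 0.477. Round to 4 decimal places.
\rho(2) = 0.2852

For an MA(q) process with theta_0 = 1, the autocovariance is
  gamma(k) = sigma^2 * sum_{i=0..q-k} theta_i * theta_{i+k},
and rho(k) = gamma(k) / gamma(0). Sigma^2 cancels.
  numerator   = (1)*(0.477) = 0.477.
  denominator = (1)^2 + (-0.667)^2 + (0.477)^2 = 1.672418.
  rho(2) = 0.477 / 1.672418 = 0.2852.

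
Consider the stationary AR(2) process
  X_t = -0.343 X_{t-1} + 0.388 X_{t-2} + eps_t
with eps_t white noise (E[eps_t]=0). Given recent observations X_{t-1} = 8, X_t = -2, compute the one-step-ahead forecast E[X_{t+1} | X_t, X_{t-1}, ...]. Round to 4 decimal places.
E[X_{t+1} \mid \mathcal F_t] = 3.7900

For an AR(p) model X_t = c + sum_i phi_i X_{t-i} + eps_t, the
one-step-ahead conditional mean is
  E[X_{t+1} | X_t, ...] = c + sum_i phi_i X_{t+1-i}.
Substitute known values:
  E[X_{t+1} | ...] = (-0.343) * (-2) + (0.388) * (8)
                   = 3.7900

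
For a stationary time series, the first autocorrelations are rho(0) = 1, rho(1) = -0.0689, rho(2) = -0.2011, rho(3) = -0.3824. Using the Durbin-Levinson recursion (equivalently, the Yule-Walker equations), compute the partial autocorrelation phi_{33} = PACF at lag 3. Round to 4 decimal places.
\phi_{33} = -0.4339

The PACF at lag k is phi_{kk}, the last component of the solution
to the Yule-Walker system G_k phi = r_k where
  (G_k)_{ij} = rho(|i - j|), (r_k)_i = rho(i), i,j = 1..k.
Equivalently, Durbin-Levinson gives phi_{kk} iteratively:
  phi_{11} = rho(1)
  phi_{kk} = [rho(k) - sum_{j=1..k-1} phi_{k-1,j} rho(k-j)]
            / [1 - sum_{j=1..k-1} phi_{k-1,j} rho(j)],
  phi_{k,j} = phi_{k-1,j} - phi_{kk} phi_{k-1,k-j},  j = 1..k-1.
Step k = 1:
  phi_11 = rho(1) = -0.0689.
Step k = 2:
  phi_22 = [rho(2) - phi_11 rho(1)] / [1 - phi_11 rho(1)] = [-0.2011 - (-0.0689)(-0.0689)] / [1 - (-0.0689)(-0.0689)]
         = -0.20584721 / 0.99525279 = -0.206829.
  Update: phi_21 = phi_11 - phi_22 phi_11 = -0.0689 - (-0.206829)(-0.0689) = -0.083151.
Step k = 3:
  phi_33 = [rho(3) - phi_21 rho(2) - phi_22 rho(1)] / [1 - phi_21 rho(1) - phi_22 rho(2)]
    numerator   = -0.3824 - (-0.083151)(-0.2011) - (-0.206829)(-0.0689) = -0.41337209
    denominator = 1 - (-0.083151)(-0.0689) - (-0.206829)(-0.2011) = 0.9526776
  phi_33 = -0.41337209 / 0.9526776 = -0.4339.
Therefore phi_{33} = -0.4339.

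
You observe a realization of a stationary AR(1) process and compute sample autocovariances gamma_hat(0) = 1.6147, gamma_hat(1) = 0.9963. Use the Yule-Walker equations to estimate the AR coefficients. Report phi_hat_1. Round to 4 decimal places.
\hat\phi_{1} = 0.6170

The Yule-Walker equations for an AR(p) process read, in matrix form,
  Gamma_p phi = r_p,   with   (Gamma_p)_{ij} = gamma(|i - j|),
                       (r_p)_i = gamma(i),   i,j = 1..p.
Substitute the sample gammas (Toeplitz matrix and right-hand side of size 1):
  Gamma_p = [[1.6147]]
  r_p     = [0.9963]
With p = 1 this is the single equation gamma(0) phi_1 = gamma(1):
  phi_hat_1 = gamma(1) / gamma(0) = 0.9963 / 1.6147 = 0.6170.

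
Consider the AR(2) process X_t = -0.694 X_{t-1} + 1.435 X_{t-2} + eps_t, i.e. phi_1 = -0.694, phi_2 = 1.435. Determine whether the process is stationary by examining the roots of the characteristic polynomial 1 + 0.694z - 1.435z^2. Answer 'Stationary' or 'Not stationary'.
\text{Not stationary}

The AR(p) characteristic polynomial is P(z) = 1 + 0.694z - 1.435z^2.
Stationarity requires all roots to lie outside the unit circle, i.e. |z| > 1 for every root.
Set 1 + (0.694) z + (-1.435) z^2 = 0, i.e. a z^2 + b z + c = 0 with a = -1.435, b = 0.694, c = 1.
Discriminant D = b^2 - 4ac = (0.694)^2 - 4*(-1.435)*1 = 0.481636 - (-5.74) = 6.221636.
D >= 0, so the roots are real: z = (-b +/- sqrt(D)) / (2a) = (-0.694 +/- 2.494321) / (-2.87).
  z_1 = (-0.694 + 2.494321) / (-2.87) = -0.6273,   |z_1| = 0.6273.
  z_2 = (-0.694 - 2.494321) / (-2.87) = 1.1109,   |z_2| = 1.1109.
Moduli of all roots: 0.6273, 1.1109.
All moduli strictly greater than 1? No.
Verdict: Not stationary.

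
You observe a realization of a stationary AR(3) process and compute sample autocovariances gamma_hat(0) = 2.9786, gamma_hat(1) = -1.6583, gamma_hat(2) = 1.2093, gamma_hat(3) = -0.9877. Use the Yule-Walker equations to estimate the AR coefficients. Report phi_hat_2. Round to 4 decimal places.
\hat\phi_{2} = 0.0970

The Yule-Walker equations for an AR(p) process read, in matrix form,
  Gamma_p phi = r_p,   with   (Gamma_p)_{ij} = gamma(|i - j|),
                       (r_p)_i = gamma(i),   i,j = 1..p.
Substitute the sample gammas (Toeplitz matrix and right-hand side of size 3):
  Gamma_p = [[2.9786, -1.6583, 1.2093], [-1.6583, 2.9786, -1.6583], [1.2093, -1.6583, 2.9786]]
  r_p     = [-1.6583, 1.2093, -0.9877]
Written out (R1..R3):
  (R1) 2.9786 phi_1 - 1.6583 phi_2 + 1.2093 phi_3 = -1.6583
  (R2) -1.6583 phi_1 + 2.9786 phi_2 - 1.6583 phi_3 = 1.2093
  (R3) 1.2093 phi_1 - 1.6583 phi_2 + 2.9786 phi_3 = -0.9877
Gaussian elimination:
  R2 <- R2 - (-1.6583/2.9786) R1 = R2 - (-0.556738) R1:  2.055361 phi_2 - 0.985037 phi_3 = 0.286061
  R3 <- R3 - (1.2093/2.9786) R1 = R3 - (0.405996) R1:  -0.985037 phi_2 + 2.487629 phi_3 = -0.314437
  R3 <- R3 - (-0.985037/2.055361) R2 = R3 - (-0.479252) R2:  2.015548 phi_3 = -0.177341
Back-substitution:
  phi_hat_3 = -0.177341 / 2.015548 = -0.087987
  phi_hat_2 = (0.286061 - (-0.985037)(-0.087987)) / 2.055361 = 0.09701
  phi_hat_1 = (-1.6583 - (-1.6583)(0.09701) - (1.2093)(-0.087987)) / 2.9786 = -0.467007
So phi_hat = [-0.4670, 0.0970, -0.0880].
Therefore phi_hat_2 = 0.0970.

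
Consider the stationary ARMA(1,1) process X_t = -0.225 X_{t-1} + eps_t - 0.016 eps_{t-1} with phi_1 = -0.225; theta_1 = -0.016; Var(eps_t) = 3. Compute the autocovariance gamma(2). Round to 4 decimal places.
\gamma(2) = 0.1720

Multiply the model equation by X_{t-k} and take expectations. With theta_0 = psi_0 = 1 and psi_j the MA(infinity) weights, this gives
  gamma(k) - sum_i phi_i gamma(k-i) = c_k,
  c_k = sigma^2 * sum_{j=k..q} theta_j psi_{j-k}   (c_k = 0 for k > q),
using gamma(-m) = gamma(m).
psi-weights needed (psi_j = theta_j + sum_i phi_i psi_{j-i}):
  psi_1 = theta_1 + phi_1 = -0.016 + (-0.225) = -0.241
Right-hand sides:
  c_0 = sigma^2 (1 + theta_1 psi_1) = 3 * (1 + (-0.016)(-0.241)) = 3 * 1.003856 = 3.011568
  c_1 = sigma^2 theta_1 = 3 * (-0.016) = -0.048
  c_2 = 0
Equations for k = 0 and k = 1 (AR order 1):
  gamma(0) = phi_1 gamma(1) + c_0
  gamma(1) = phi_1 gamma(0) + c_1
Substituting the second into the first: gamma(0) (1 - phi_1^2) = c_0 + phi_1 c_1, so
  gamma(0) = (c_0 + phi_1 c_1) / (1 - phi_1^2) = (3.011568 + (-0.225)(-0.048)) / (1 - (-0.225)^2) = 3.022368 / 0.949375 = 3.183534.
  gamma(1) = phi_1 gamma(0) + c_1 = (-0.225)(3.183534) + (-0.048) = -0.764295.
For k = 2 (> q): gamma(2) = phi_1 gamma(1) = (-0.225)(-0.764295) = 0.171966.
Therefore gamma(2) = 0.1720 (to 4 decimal places).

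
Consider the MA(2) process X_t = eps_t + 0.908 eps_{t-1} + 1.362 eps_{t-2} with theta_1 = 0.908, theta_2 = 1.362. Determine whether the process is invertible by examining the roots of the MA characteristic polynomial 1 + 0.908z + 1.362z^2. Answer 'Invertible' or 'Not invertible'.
\text{Not invertible}

The MA(q) characteristic polynomial is P(z) = 1 + 0.908z + 1.362z^2.
Invertibility requires all roots to lie outside the unit circle, i.e. |z| > 1 for every root.
Set 1 + (0.908) z + (1.362) z^2 = 0, i.e. a z^2 + b z + c = 0 with a = 1.362, b = 0.908, c = 1.
Discriminant D = b^2 - 4ac = (0.908)^2 - 4*(1.362)*1 = 0.824464 - (5.448) = -4.623536.
D < 0, so the roots are the complex-conjugate pair z = (-b +/- i sqrt(-D)) / (2a) = -0.3333 +/- 0.7894i.
For a conjugate pair |z|^2 = z * conj(z) = (product of roots) = c/a = 1/(1.362) = 0.734214, so |z| = sqrt(0.734214) = 0.8569 for both roots.
Moduli of all roots: 0.8569, 0.8569.
All moduli strictly greater than 1? No.
Verdict: Not invertible.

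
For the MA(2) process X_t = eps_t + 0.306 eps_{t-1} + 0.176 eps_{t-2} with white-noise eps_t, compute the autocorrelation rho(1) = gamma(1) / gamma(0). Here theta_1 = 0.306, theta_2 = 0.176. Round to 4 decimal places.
\rho(1) = 0.3200

For an MA(q) process with theta_0 = 1, the autocovariance is
  gamma(k) = sigma^2 * sum_{i=0..q-k} theta_i * theta_{i+k},
and rho(k) = gamma(k) / gamma(0). Sigma^2 cancels.
  numerator   = (1)*(0.306) + (0.306)*(0.176) = 0.359856.
  denominator = (1)^2 + (0.306)^2 + (0.176)^2 = 1.124612.
  rho(1) = 0.359856 / 1.124612 = 0.3200.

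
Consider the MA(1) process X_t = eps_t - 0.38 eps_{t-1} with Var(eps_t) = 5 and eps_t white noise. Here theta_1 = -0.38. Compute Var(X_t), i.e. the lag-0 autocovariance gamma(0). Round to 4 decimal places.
\gamma(0) = 5.7220

For an MA(q) process X_t = eps_t + sum_i theta_i eps_{t-i} with
Var(eps_t) = sigma^2, the variance is
  gamma(0) = sigma^2 * (1 + sum_i theta_i^2).
  sum_i theta_i^2 = (-0.38)^2 = 0.1444.
  gamma(0) = 5 * (1 + 0.1444) = 5 * 1.1444 = 5.722, which rounds to 5.7220.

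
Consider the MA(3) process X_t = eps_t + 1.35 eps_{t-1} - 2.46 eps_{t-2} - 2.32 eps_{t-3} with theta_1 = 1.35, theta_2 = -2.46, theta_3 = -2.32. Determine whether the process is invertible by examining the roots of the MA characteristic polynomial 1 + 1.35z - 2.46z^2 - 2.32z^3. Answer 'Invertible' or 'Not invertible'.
\text{Not invertible}

The MA(q) characteristic polynomial is P(z) = 1 + 1.35z - 2.46z^2 - 2.32z^3.
Invertibility requires all roots to lie outside the unit circle, i.e. |z| > 1 for every root.
Degree 3: look for a simple real root z0 first, then factor out (1 - z/z0) and solve the remaining quadratic.
Testing z0 = -0.5: P(-0.5) = 1 + (1.35)(-0.5) + (-2.46)(-0.5)^2 + (-2.32)(-0.5)^3
  = 1 + (-0.675) + (-0.615) + (0.29) = 0.  So z_0 = -0.5 is a root, |z_0| = 0.5.
Divide out the factor (1 + 2 z) = (1 - z/z0) (since 1/z0 = -2):
  P(z) = (1 + 2 z)(1 + (-0.65) z + (-1.16) z^2)
  [check: z-coef -0.65 - (-2) = 1.35; z^2-coef -1.16 - (-2)(-0.65) = -2.46; z^3-coef -(-2)(-1.16) = -2.32.]
Remaining roots from the quadratic factor 1 + (-0.65) z + (-1.16) z^2:
  Set 1 + (-0.65) z + (-1.16) z^2 = 0, i.e. a z^2 + b z + c = 0 with a = -1.16, b = -0.65, c = 1.
  Discriminant D = b^2 - 4ac = (-0.65)^2 - 4*(-1.16)*1 = 0.4225 - (-4.64) = 5.0625.
  D >= 0, so the roots are real: z = (-b +/- sqrt(D)) / (2a) = (0.65 +/- 2.25) / (-2.32).
    z_1 = (0.65 + 2.25) / (-2.32) = -1.25,   |z_1| = 1.25.
    z_2 = (0.65 - 2.25) / (-2.32) = 0.6897,   |z_2| = 0.6897.
Moduli of all roots: 0.5000, 1.2500, 0.6897.
All moduli strictly greater than 1? No.
Verdict: Not invertible.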